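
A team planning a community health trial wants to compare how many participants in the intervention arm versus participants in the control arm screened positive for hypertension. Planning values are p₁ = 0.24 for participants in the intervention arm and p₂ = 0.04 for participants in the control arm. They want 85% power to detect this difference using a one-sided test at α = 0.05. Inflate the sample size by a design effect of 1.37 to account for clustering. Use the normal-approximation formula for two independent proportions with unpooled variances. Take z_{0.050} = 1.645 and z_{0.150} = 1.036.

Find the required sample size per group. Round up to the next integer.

n = 55 per group

n = (z_α + z_β)² · [p₁(1−p₁) + p₂(1−p₂)] / (p₁ − p₂)²
  = (1.645 + 1.036)² · (0.24·0.76 + 0.04·0.96) / (0.20)²
  = (2.681)² · (0.1824 + 0.0384) / 0.0400
  = 7.1878 · 0.2208 / 0.0400
  = 39.68
Design effect: 1.37 × 39.68 = 54.36.
Round up → n = 55 per group.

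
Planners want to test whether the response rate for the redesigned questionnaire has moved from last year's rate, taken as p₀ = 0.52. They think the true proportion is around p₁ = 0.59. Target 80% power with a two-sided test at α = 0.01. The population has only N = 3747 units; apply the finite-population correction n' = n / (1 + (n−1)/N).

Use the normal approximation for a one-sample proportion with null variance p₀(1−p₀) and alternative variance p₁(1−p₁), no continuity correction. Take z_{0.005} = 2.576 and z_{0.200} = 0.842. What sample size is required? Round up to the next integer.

n = 511

n = [z_{α/2}·√(p₀q₀) + z_β·√(p₁q₁)]² / (p₁ − p₀)²
  = [2.576·√(0.52·0.48) + 0.842·√(0.59·0.41)]² / (0.07)²
  = [2.576·0.4996 + 0.842·0.4918]² / 0.0049
  = [1.7011]² / 0.0049
  = 590.55
Finite-population correction (N = 3747): 590.55 / (1 + (590.55 − 1)/3747) = 510.27.
Round up → n = 511.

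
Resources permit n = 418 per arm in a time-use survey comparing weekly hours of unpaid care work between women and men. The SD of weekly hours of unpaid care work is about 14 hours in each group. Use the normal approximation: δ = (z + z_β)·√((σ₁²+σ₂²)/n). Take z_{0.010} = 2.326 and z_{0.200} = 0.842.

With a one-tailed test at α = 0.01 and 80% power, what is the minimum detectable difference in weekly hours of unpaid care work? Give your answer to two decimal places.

Minimum detectable difference ≈ 3.07 hours

δ = (z_α + z_β) · √((σ₁²+σ₂²)/n)
  = (2.326 + 0.842) · √(392/418)
  = 3.168 · √0.9378
  = 3.168 · 0.9684
  = 3.0679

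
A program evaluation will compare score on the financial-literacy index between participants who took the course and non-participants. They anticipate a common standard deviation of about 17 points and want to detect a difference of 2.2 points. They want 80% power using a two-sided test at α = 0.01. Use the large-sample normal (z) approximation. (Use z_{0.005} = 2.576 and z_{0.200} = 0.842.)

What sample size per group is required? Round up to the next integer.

n = (z_{α/2} + z_β)² · (σ₁² + σ₂²) / δ²
  = (2.576 + 0.842)² · (2·17² = 578) / 2.2²
  = 11.6827 · 578 / 4.84
  = 1395.17
Round up → n = 1396 per group.

n = 1396 per group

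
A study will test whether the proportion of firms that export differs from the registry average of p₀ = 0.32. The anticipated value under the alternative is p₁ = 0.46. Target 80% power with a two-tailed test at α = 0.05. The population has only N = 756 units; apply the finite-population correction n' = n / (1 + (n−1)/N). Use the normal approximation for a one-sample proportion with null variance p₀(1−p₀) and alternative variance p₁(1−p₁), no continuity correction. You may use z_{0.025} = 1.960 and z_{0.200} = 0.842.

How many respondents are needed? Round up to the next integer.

n = [z_{α/2}·√(p₀q₀) + z_β·√(p₁q₁)]² / (p₁ − p₀)²
  = [1.960·√(0.32·0.68) + 0.842·√(0.46·0.54)]² / (0.14)²
  = [1.960·0.4665 + 0.842·0.4984]² / 0.0196
  = [1.3339]² / 0.0196
  = 90.79
Finite-population correction (N = 756): 90.79 / (1 + (90.79 − 1)/756) = 81.15.
Round up → n = 82.

n = 82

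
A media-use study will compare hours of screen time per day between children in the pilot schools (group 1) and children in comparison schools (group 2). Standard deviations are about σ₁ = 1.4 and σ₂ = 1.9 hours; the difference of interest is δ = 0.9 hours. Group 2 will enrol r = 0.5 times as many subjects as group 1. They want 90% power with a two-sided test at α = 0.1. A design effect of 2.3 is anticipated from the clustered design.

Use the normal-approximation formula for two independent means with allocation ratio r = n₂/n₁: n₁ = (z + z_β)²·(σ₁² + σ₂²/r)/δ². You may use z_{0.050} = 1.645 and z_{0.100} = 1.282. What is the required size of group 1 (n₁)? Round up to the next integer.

n₁ = 224

n₁ = (z_{α/2} + z_β)² · (σ₁² + σ₂²/r) / δ²
   = (1.645 + 1.282)² · (1.4² + 1.9²/0.5) / 0.9²
   = 8.5673 · (1.96 + 7.22) / 0.81
   = 8.5673 · 9.18 / 0.81
   = 97.10
Design effect: 2.3 × 97.10 = 223.32.
Round up → n₁ = 224; n₂ = r·n₁ = 0.5 × 224 = 112.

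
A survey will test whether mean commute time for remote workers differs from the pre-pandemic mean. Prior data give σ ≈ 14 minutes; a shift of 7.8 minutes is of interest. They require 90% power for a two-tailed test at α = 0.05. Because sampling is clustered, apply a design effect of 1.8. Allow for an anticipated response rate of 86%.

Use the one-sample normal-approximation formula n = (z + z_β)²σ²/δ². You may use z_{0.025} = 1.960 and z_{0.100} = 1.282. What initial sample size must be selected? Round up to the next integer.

n = (z_{α/2} + z_β)² · σ² / δ²
  = (1.960 + 1.282)² · 14² / 7.8²
  = 10.5106 · 196 / 60.84
  = 33.86
Design effect: 1.8 × 33.86 = 60.95.
Adjust for 86% response: 60.95 / 0.86 = 70.87.
Round up → n = 71.

n = 71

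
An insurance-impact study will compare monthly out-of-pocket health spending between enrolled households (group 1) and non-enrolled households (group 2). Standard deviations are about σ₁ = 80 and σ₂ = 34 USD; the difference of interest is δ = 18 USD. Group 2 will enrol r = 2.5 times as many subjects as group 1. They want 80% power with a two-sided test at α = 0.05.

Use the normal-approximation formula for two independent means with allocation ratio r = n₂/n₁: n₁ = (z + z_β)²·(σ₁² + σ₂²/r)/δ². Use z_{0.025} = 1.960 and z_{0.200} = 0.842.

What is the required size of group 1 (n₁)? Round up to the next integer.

n₁ = 167

n₁ = (z_{α/2} + z_β)² · (σ₁² + σ₂²/r) / δ²
   = (1.960 + 0.842)² · (80² + 34²/2.5) / 18²
   = 7.8512 · (6400 + 462.4) / 324
   = 7.8512 · 6862.4 / 324
   = 166.29
Round up → n₁ = 167; n₂ = r·n₁ = 2.5 × 167 = 418.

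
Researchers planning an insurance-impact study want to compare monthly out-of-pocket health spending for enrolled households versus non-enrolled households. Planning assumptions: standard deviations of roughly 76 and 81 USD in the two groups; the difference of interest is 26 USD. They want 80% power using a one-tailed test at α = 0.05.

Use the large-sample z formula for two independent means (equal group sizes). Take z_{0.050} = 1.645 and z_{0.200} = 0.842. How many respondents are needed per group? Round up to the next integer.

n = (z_α + z_β)² · (σ₁² + σ₂²) / δ²
  = (1.645 + 0.842)² · (76² + 81² = 12337) / 26²
  = 6.1852 · 12337 / 676
  = 112.88
Round up → n = 113 per group.

n = 113 per group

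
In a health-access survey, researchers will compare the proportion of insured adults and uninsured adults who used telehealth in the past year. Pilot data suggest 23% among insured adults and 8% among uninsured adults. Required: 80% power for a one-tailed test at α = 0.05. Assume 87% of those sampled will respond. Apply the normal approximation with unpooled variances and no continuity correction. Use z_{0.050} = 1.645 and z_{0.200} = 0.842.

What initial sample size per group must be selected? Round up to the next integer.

n = (z_α + z_β)² · [p₁(1−p₁) + p₂(1−p₂)] / (p₁ − p₂)²
  = (1.645 + 0.842)² · (0.23·0.77 + 0.08·0.92) / (0.15)²
  = (2.487)² · (0.1771 + 0.0736) / 0.0225
  = 6.1852 · 0.2507 / 0.0225
  = 68.92
Adjust for 87% response: 68.92 / 0.87 = 79.21.
Round up → n = 80 per group.

n = 80 per group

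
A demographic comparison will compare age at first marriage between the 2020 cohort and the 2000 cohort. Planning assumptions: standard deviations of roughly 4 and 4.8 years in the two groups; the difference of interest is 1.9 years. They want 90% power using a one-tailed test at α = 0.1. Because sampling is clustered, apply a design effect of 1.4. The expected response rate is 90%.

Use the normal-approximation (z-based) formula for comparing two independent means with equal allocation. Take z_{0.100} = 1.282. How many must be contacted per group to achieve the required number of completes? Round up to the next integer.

n = (z_α + z_β)² · (σ₁² + σ₂²) / δ²
  = (1.282 + 1.282)² · (4² + 4.8² = 39.04) / 1.9²
  = 6.5741 · 39.04 / 3.61
  = 71.09
Design effect: 1.4 × 71.09 = 99.53.
Adjust for 90% response: 99.53 / 0.90 = 110.59.
Round up → n = 111 per group.

n = 111 per group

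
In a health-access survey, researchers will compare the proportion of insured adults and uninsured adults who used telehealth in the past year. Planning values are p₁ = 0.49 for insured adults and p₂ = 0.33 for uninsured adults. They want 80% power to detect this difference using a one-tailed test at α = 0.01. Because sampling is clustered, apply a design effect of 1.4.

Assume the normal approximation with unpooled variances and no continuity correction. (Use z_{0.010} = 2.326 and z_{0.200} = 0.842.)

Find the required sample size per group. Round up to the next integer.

n = (z_α + z_β)² · [p₁(1−p₁) + p₂(1−p₂)] / (p₁ − p₂)²
  = (2.326 + 0.842)² · (0.49·0.51 + 0.33·0.67) / (0.16)²
  = (3.168)² · (0.2499 + 0.2211) / 0.0256
  = 10.0362 · 0.4710 / 0.0256
  = 184.65
Design effect: 1.4 × 184.65 = 258.51.
Round up → n = 259 per group.

n = 259 per group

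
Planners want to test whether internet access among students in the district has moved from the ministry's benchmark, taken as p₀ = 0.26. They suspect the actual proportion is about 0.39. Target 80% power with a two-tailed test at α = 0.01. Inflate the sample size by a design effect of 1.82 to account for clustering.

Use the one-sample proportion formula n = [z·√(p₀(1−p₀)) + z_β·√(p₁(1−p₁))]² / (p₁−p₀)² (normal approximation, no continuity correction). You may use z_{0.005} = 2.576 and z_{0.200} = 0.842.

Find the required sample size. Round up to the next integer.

n = 256

n = [z_{α/2}·√(p₀q₀) + z_β·√(p₁q₁)]² / (p₁ − p₀)²
  = [2.576·√(0.26·0.74) + 0.842·√(0.39·0.61)]² / (0.13)²
  = [2.576·0.4386 + 0.842·0.4877]² / 0.0169
  = [1.5406]² / 0.0169
  = 140.44
Design effect: 1.82 × 140.44 = 255.60.
Round up → n = 256.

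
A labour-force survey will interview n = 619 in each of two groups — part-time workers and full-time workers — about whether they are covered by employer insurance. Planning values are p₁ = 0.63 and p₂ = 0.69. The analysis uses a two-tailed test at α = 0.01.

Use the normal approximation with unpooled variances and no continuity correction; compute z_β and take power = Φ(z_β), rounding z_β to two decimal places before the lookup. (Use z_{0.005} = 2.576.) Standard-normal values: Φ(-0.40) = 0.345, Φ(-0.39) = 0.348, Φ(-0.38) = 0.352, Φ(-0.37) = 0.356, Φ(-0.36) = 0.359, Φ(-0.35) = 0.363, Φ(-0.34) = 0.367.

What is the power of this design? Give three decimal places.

z_β = |p₁−p₂|·√(n/[p₁q₁+p₂q₂]) − z_{α/2}
    = 0.06 · √(619/0.4470) − 2.576
    = 0.06 · 37.2127 − 2.576
    = 2.2328 − 2.576 = -0.3432 → -0.34
Power = Φ(-0.34) = 0.367.

Power ≈ 0.367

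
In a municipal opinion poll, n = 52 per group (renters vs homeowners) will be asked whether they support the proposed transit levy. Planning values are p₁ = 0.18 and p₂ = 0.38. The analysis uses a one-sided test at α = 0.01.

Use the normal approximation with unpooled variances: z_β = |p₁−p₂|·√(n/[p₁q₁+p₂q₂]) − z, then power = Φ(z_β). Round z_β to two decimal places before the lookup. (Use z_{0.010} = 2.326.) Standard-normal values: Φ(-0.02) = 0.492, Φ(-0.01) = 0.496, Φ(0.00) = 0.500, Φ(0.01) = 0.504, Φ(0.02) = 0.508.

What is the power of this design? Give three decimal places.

Power ≈ 0.500

z_β = |p₁−p₂|·√(n/[p₁q₁+p₂q₂]) − z_α
    = 0.20 · √(52/0.3832) − 2.326
    = 0.20 · 11.6490 − 2.326
    = 2.3298 − 2.326 = 0.0038 → 0.00
Power = Φ(0.00) = 0.500.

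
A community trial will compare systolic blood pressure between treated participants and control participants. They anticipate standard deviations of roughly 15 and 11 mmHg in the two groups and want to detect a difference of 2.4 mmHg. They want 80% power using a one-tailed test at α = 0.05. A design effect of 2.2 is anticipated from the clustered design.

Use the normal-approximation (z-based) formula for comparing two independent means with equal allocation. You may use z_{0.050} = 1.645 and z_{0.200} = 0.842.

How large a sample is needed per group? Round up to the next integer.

n = 818 per group

n = (z_α + z_β)² · (σ₁² + σ₂²) / δ²
  = (1.645 + 0.842)² · (15² + 11² = 346) / 2.4²
  = 6.1852 · 346 / 5.76
  = 371.54
Design effect: 2.2 × 371.54 = 817.39.
Round up → n = 818 per group.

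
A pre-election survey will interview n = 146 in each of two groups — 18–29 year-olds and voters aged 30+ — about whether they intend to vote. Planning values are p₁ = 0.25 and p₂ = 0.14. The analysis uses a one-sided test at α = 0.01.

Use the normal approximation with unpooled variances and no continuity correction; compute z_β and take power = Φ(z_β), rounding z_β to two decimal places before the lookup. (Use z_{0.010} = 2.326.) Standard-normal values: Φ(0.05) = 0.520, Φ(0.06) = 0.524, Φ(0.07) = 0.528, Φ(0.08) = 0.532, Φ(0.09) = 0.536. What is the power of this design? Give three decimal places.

z_β = |p₁−p₂|·√(n/[p₁q₁+p₂q₂]) − z_α
    = 0.11 · √(146/0.3079) − 2.326
    = 0.11 · 21.7757 − 2.326
    = 2.3953 − 2.326 = 0.0693 → 0.07
Power = Φ(0.07) = 0.528.

Power ≈ 0.528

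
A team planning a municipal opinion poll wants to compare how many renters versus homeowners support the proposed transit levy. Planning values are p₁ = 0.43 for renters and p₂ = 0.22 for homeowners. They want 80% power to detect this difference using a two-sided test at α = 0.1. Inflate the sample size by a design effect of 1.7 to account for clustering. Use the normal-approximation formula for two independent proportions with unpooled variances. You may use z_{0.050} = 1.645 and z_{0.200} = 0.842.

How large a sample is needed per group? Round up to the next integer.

n = (z_{α/2} + z_β)² · [p₁(1−p₁) + p₂(1−p₂)] / (p₁ − p₂)²
  = (1.645 + 0.842)² · (0.43·0.57 + 0.22·0.78) / (0.21)²
  = (2.487)² · (0.2451 + 0.1716) / 0.0441
  = 6.1852 · 0.4167 / 0.0441
  = 58.44
Design effect: 1.7 × 58.44 = 99.35.
Round up → n = 100 per group.

n = 100 per group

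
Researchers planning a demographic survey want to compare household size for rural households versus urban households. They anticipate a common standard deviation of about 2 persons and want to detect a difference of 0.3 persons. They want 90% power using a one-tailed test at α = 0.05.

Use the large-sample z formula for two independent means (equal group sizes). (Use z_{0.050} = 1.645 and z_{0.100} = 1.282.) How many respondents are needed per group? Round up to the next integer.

n = 762 per group

n = (z_α + z_β)² · (σ₁² + σ₂²) / δ²
  = (1.645 + 1.282)² · (2·2² = 8) / 0.3²
  = 8.5673 · 8 / 0.09
  = 761.54
Round up → n = 762 per group.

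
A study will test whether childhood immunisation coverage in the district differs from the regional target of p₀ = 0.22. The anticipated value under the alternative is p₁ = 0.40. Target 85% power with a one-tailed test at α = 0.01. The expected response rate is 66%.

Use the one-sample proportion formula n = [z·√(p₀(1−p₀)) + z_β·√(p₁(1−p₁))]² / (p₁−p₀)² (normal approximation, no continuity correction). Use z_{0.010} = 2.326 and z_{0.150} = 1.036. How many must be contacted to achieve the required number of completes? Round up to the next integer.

n = 102

n = [z_α·√(p₀q₀) + z_β·√(p₁q₁)]² / (p₁ − p₀)²
  = [2.326·√(0.22·0.78) + 1.036·√(0.40·0.60)]² / (0.18)²
  = [2.326·0.4142 + 1.036·0.4899]² / 0.0324
  = [1.4711]² / 0.0324
  = 66.79
Adjust for 66% response: 66.79 / 0.66 = 101.20.
Round up → n = 102.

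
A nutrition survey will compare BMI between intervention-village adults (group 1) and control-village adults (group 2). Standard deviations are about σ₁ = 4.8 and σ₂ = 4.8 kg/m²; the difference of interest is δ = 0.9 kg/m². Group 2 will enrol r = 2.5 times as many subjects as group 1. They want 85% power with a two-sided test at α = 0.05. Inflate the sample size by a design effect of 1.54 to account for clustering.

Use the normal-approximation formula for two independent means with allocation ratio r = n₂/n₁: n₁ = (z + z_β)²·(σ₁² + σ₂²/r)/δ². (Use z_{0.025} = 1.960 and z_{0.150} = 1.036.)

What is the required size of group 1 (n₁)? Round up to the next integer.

n₁ = 551

n₁ = (z_{α/2} + z_β)² · (σ₁² + σ₂²/r) / δ²
   = (1.960 + 1.036)² · (4.8² + 4.8²/2.5) / 0.9²
   = 8.9760 · (23.04 + 9.216) / 0.81
   = 8.9760 · 32.256 / 0.81
   = 357.44
Design effect: 1.54 × 357.44 = 550.47.
Round up → n₁ = 551; n₂ = r·n₁ = 2.5 × 551 = 1378.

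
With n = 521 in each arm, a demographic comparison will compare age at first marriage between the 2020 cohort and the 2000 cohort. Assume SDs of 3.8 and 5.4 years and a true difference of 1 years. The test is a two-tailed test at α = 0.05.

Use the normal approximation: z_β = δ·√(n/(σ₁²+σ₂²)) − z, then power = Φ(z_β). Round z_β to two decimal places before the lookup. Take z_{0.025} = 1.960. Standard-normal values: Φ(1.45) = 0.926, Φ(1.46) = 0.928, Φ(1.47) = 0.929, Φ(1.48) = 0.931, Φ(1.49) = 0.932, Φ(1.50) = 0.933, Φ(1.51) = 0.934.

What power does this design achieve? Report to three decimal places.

Power ≈ 0.933

z_β = δ·√(n/(σ₁²+σ₂²)) − z_{α/2}
    = 1 · √(521/43.6) − 1.960
    = 1 · 3.45681 − 1.960
    = 3.4568 − 1.960 = 1.4968 → 1.50
Power = Φ(1.50) = 0.933.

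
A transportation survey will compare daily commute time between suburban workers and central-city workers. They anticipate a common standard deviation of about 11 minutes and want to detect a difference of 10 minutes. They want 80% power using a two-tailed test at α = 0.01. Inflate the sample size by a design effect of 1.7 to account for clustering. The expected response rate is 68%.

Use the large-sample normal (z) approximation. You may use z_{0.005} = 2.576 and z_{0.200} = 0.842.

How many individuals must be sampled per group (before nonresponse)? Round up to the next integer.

n = (z_{α/2} + z_β)² · (σ₁² + σ₂²) / δ²
  = (2.576 + 0.842)² · (2·11² = 242) / 10²
  = 11.6827 · 242 / 100
  = 28.27
Design effect: 1.7 × 28.27 = 48.06.
Adjust for 68% response: 48.06 / 0.68 = 70.68.
Round up → n = 71 per group.

n = 71 per group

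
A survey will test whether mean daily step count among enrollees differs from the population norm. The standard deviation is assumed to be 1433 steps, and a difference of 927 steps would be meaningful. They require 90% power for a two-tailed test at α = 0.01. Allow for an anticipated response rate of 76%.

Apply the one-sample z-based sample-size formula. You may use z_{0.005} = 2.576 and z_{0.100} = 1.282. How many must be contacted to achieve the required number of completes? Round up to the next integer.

n = (z_{α/2} + z_β)² · σ² / δ²
  = (2.576 + 1.282)² · 1433² / 927²
  = 14.8842 · 2053489 / 859329
  = 35.57
Adjust for 76% response: 35.57 / 0.76 = 46.80.
Round up → n = 47.

n = 47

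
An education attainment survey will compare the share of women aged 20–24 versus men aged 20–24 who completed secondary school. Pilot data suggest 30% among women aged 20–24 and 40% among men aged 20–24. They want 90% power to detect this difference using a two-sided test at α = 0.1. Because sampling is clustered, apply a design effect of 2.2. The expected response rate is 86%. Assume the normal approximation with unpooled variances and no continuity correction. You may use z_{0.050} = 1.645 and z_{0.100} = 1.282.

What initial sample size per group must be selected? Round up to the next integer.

n = 987 per group

n = (z_{α/2} + z_β)² · [p₁(1−p₁) + p₂(1−p₂)] / (p₁ − p₂)²
  = (1.645 + 1.282)² · (0.30·0.70 + 0.40·0.60) / (-0.10)²
  = (2.927)² · (0.2100 + 0.2400) / 0.0100
  = 8.5673 · 0.4500 / 0.0100
  = 385.53
Design effect: 2.2 × 385.53 = 848.17.
Adjust for 86% response: 848.17 / 0.86 = 986.24.
Round up → n = 987 per group.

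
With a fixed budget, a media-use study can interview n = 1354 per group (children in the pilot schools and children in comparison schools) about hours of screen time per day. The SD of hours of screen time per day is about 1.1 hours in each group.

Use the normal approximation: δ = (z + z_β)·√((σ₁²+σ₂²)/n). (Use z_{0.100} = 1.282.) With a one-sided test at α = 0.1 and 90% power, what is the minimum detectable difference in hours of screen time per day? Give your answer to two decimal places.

Minimum detectable difference ≈ 0.11 hours

δ = (z_α + z_β) · √((σ₁²+σ₂²)/n)
  = (1.282 + 1.282) · √(2.42/1354)
  = 2.564 · √0.00179
  = 2.564 · 0.0423
  = 0.1084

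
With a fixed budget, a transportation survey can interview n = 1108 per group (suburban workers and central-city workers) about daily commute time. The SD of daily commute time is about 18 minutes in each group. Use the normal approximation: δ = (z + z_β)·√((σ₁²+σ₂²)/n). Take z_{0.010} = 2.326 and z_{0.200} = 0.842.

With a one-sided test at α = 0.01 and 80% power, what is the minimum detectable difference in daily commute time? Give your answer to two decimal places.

δ = (z_α + z_β) · √((σ₁²+σ₂²)/n)
  = (2.326 + 0.842) · √(648/1108)
  = 3.168 · √0.58484
  = 3.168 · 0.7647
  = 2.4227

Minimum detectable difference ≈ 2.42 minutes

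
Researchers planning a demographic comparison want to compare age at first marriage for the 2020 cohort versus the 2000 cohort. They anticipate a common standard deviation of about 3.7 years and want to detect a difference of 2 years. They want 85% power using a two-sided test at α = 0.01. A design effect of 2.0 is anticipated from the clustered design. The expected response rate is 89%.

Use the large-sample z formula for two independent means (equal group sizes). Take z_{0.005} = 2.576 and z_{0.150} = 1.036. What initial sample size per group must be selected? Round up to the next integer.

n = 201 per group

n = (z_{α/2} + z_β)² · (σ₁² + σ₂²) / δ²
  = (2.576 + 1.036)² · (2·3.7² = 27.38) / 2²
  = 13.0465 · 27.38 / 4
  = 89.30
Design effect: 2.0 × 89.30 = 178.61.
Adjust for 89% response: 178.61 / 0.89 = 200.68.
Round up → n = 201 per group.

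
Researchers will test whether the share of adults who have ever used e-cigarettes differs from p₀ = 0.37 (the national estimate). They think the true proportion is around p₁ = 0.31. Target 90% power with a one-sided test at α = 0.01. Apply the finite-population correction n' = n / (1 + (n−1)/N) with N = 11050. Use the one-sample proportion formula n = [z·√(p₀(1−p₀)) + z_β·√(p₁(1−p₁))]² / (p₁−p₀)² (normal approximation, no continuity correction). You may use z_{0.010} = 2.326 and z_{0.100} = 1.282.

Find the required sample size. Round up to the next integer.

n = 762

n = [z_α·√(p₀q₀) + z_β·√(p₁q₁)]² / (p₁ − p₀)²
  = [2.326·√(0.37·0.63) + 1.282·√(0.31·0.69)]² / (-0.06)²
  = [2.326·0.4828 + 1.282·0.4625]² / 0.0036
  = [1.7159]² / 0.0036
  = 817.88
Finite-population correction (N = 11050): 817.88 / (1 + (817.88 − 1)/11050) = 761.58.
Round up → n = 762.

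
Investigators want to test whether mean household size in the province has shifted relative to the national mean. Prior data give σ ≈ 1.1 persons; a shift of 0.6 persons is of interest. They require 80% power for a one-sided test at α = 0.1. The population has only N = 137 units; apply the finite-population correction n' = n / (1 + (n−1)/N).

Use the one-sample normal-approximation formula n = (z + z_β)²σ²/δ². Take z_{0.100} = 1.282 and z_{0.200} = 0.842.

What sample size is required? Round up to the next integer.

n = (z_α + z_β)² · σ² / δ²
  = (1.282 + 0.842)² · 1.1² / 0.6²
  = 4.5114 · 1.21 / 0.36
  = 15.16
Finite-population correction (N = 137): 15.16 / (1 + (15.16 − 1)/137) = 13.74.
Round up → n = 14.

n = 14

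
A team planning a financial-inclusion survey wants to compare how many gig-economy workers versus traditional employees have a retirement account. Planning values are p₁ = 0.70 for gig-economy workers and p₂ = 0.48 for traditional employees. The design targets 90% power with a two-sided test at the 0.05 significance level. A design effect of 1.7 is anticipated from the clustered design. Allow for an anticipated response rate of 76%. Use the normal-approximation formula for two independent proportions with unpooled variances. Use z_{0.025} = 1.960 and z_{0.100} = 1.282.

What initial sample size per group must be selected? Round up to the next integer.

n = (z_{α/2} + z_β)² · [p₁(1−p₁) + p₂(1−p₂)] / (p₁ − p₂)²
  = (1.960 + 1.282)² · (0.70·0.30 + 0.48·0.52) / (0.22)²
  = (3.242)² · (0.2100 + 0.2496) / 0.0484
  = 10.5106 · 0.4596 / 0.0484
  = 99.81
Design effect: 1.7 × 99.81 = 169.67.
Adjust for 76% response: 169.67 / 0.76 = 223.25.
Round up → n = 224 per group.

n = 224 per group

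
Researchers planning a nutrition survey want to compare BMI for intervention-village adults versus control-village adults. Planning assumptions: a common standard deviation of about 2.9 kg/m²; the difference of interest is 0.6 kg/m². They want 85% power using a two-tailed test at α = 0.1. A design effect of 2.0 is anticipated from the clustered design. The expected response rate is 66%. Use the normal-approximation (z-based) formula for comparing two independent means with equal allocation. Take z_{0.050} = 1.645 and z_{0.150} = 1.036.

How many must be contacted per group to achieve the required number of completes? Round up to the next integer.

n = (z_{α/2} + z_β)² · (σ₁² + σ₂²) / δ²
  = (1.645 + 1.036)² · (2·2.9² = 16.82) / 0.6²
  = 7.1878 · 16.82 / 0.36
  = 335.83
Design effect: 2.0 × 335.83 = 671.66.
Adjust for 66% response: 671.66 / 0.66 = 1017.66.
Round up → n = 1018 per group.

n = 1018 per group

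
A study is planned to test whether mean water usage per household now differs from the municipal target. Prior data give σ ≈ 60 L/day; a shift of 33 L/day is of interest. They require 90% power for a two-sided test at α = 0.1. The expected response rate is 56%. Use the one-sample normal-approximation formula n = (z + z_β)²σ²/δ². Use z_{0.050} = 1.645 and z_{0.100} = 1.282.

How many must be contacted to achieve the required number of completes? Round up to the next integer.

n = 51

n = (z_{α/2} + z_β)² · σ² / δ²
  = (1.645 + 1.282)² · 60² / 33²
  = 8.5673 · 3600 / 1089
  = 28.32
Adjust for 56% response: 28.32 / 0.56 = 50.57.
Round up → n = 51.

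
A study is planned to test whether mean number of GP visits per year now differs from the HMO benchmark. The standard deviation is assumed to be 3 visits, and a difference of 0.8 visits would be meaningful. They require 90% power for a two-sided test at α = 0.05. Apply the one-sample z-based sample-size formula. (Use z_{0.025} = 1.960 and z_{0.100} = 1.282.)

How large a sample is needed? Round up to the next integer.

n = 148

n = (z_{α/2} + z_β)² · σ² / δ²
  = (1.960 + 1.282)² · 3² / 0.8²
  = 10.5106 · 9 / 0.64
  = 147.80
Round up → n = 148.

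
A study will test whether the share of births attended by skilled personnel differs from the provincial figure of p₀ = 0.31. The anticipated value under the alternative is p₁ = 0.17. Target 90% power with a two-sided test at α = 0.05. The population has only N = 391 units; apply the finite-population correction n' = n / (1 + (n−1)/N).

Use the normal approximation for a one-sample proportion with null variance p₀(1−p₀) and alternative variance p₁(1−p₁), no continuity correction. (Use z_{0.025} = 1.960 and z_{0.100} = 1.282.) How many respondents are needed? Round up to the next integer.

n = [z_{α/2}·√(p₀q₀) + z_β·√(p₁q₁)]² / (p₁ − p₀)²
  = [1.960·√(0.31·0.69) + 1.282·√(0.17·0.83)]² / (-0.14)²
  = [1.960·0.4625 + 1.282·0.3756]² / 0.0196
  = [1.3880]² / 0.0196
  = 98.30
Finite-population correction (N = 391): 98.30 / (1 + (98.30 − 1)/391) = 78.71.
Round up → n = 79.

n = 79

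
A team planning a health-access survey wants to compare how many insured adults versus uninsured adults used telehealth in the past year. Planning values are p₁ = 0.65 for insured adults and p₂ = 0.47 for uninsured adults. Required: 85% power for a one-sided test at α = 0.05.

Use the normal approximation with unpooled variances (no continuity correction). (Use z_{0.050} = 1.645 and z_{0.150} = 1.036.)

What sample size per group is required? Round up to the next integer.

n = 106 per group

n = (z_α + z_β)² · [p₁(1−p₁) + p₂(1−p₂)] / (p₁ − p₂)²
  = (1.645 + 1.036)² · (0.65·0.35 + 0.47·0.53) / (0.18)²
  = (2.681)² · (0.2275 + 0.2491) / 0.0324
  = 7.1878 · 0.4766 / 0.0324
  = 105.73
Round up → n = 106 per group.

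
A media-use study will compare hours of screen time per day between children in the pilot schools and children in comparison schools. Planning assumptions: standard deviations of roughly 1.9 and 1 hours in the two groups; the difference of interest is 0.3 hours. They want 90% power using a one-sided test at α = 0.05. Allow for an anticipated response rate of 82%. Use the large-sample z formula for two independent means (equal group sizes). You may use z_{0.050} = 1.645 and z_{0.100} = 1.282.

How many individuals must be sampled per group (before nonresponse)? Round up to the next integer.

n = (z_α + z_β)² · (σ₁² + σ₂²) / δ²
  = (1.645 + 1.282)² · (1.9² + 1² = 4.61) / 0.3²
  = 8.5673 · 4.61 / 0.09
  = 438.84
Adjust for 82% response: 438.84 / 0.82 = 535.17.
Round up → n = 536 per group.

n = 536 per group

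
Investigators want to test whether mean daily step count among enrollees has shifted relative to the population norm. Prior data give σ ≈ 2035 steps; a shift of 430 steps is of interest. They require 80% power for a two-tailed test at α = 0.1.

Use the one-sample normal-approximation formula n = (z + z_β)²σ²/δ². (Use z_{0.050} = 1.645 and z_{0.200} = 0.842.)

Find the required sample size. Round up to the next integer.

n = 139

n = (z_{α/2} + z_β)² · σ² / δ²
  = (1.645 + 0.842)² · 2035² / 430²
  = 6.1852 · 4141225 / 184900
  = 138.53
Round up → n = 139.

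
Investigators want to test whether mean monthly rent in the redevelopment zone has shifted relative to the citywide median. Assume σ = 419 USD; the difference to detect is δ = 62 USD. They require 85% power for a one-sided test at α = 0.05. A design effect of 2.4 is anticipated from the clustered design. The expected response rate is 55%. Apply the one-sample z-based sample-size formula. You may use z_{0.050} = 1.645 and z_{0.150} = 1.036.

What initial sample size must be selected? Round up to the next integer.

n = (z_α + z_β)² · σ² / δ²
  = (1.645 + 1.036)² · 419² / 62²
  = 7.1878 · 175561 / 3844
  = 328.28
Design effect: 2.4 × 328.28 = 787.86.
Adjust for 55% response: 787.86 / 0.55 = 1432.47.
Round up → n = 1433.

n = 1433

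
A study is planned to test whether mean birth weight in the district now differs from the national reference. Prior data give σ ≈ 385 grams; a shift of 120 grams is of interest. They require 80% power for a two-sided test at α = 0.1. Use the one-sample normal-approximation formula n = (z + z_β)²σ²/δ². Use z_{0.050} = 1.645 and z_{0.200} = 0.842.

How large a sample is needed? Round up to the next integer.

n = 64

n = (z_{α/2} + z_β)² · σ² / δ²
  = (1.645 + 0.842)² · 385² / 120²
  = 6.1852 · 148225 / 14400
  = 63.67
Round up → n = 64.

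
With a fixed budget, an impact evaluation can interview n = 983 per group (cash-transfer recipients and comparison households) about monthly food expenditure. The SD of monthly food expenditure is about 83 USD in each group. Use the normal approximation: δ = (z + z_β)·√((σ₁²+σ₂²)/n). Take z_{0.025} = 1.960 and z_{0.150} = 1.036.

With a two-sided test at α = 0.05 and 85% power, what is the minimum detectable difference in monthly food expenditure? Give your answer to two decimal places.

δ = (z_{α/2} + z_β) · √((σ₁²+σ₂²)/n)
  = (1.960 + 1.036) · √(13778/983)
  = 2.996 · √14.0163
  = 2.996 · 3.7438
  = 11.2165

Minimum detectable difference ≈ 11.22 USD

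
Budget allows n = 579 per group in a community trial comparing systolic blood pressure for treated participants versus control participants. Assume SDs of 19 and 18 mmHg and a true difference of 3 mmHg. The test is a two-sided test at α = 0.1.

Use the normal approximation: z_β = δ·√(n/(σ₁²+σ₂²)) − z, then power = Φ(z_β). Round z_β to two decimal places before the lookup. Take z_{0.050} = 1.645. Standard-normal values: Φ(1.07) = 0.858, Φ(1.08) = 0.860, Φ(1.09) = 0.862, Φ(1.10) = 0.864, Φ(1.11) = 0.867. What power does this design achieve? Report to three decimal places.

z_β = δ·√(n/(σ₁²+σ₂²)) − z_{α/2}
    = 3 · √(579/685) − 1.645
    = 3 · 0.91938 − 1.645
    = 2.7581 − 1.645 = 1.1131 → 1.11
Power = Φ(1.11) = 0.867.

Power ≈ 0.867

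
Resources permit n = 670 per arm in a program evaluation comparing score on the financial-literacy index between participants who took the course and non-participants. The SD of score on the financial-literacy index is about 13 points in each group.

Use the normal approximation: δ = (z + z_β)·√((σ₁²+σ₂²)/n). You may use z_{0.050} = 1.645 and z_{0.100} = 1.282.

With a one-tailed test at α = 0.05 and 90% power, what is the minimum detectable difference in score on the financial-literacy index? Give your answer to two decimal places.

Minimum detectable difference ≈ 2.08 points

δ = (z_α + z_β) · √((σ₁²+σ₂²)/n)
  = (1.645 + 1.282) · √(338/670)
  = 2.927 · √0.50448
  = 2.927 · 0.7103
  = 2.0789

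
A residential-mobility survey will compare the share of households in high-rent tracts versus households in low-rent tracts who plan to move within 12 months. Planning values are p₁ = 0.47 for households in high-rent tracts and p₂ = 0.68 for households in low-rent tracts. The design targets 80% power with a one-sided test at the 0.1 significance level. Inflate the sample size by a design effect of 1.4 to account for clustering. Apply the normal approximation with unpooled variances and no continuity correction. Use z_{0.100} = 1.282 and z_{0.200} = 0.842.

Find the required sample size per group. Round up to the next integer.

n = (z_α + z_β)² · [p₁(1−p₁) + p₂(1−p₂)] / (p₁ − p₂)²
  = (1.282 + 0.842)² · (0.47·0.53 + 0.68·0.32) / (-0.21)²
  = (2.124)² · (0.2491 + 0.2176) / 0.0441
  = 4.5114 · 0.4667 / 0.0441
  = 47.74
Design effect: 1.4 × 47.74 = 66.84.
Round up → n = 67 per group.

n = 67 per group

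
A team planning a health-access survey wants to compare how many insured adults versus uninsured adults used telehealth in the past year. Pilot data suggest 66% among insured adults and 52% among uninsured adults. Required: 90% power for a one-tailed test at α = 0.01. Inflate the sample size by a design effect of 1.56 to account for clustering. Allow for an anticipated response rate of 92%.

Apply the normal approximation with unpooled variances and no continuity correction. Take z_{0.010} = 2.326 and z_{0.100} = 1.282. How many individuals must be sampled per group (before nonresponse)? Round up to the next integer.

n = 534 per group

n = (z_α + z_β)² · [p₁(1−p₁) + p₂(1−p₂)] / (p₁ − p₂)²
  = (2.326 + 1.282)² · (0.66·0.34 + 0.52·0.48) / (0.14)²
  = (3.608)² · (0.2244 + 0.2496) / 0.0196
  = 13.0177 · 0.4740 / 0.0196
  = 314.81
Design effect: 1.56 × 314.81 = 491.11.
Adjust for 92% response: 491.11 / 0.92 = 533.82.
Round up → n = 534 per group.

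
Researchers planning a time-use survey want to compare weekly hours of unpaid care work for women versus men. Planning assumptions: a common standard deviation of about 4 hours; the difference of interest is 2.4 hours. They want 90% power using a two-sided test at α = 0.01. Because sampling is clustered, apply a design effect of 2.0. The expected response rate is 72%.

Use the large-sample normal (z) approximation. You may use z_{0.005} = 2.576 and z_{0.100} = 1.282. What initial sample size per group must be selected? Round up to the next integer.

n = 230 per group

n = (z_{α/2} + z_β)² · (σ₁² + σ₂²) / δ²
  = (2.576 + 1.282)² · (2·4² = 32) / 2.4²
  = 14.8842 · 32 / 5.76
  = 82.69
Design effect: 2.0 × 82.69 = 165.38.
Adjust for 72% response: 165.38 / 0.72 = 229.69.
Round up → n = 230 per group.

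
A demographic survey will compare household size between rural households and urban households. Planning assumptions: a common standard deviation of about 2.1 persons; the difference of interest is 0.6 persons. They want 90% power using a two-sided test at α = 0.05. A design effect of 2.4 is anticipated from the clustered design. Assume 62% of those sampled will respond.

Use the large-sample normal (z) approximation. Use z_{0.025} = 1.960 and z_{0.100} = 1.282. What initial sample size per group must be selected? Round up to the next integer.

n = (z_{α/2} + z_β)² · (σ₁² + σ₂²) / δ²
  = (1.960 + 1.282)² · (2·2.1² = 8.82) / 0.6²
  = 10.5106 · 8.82 / 0.36
  = 257.51
Design effect: 2.4 × 257.51 = 618.02.
Adjust for 62% response: 618.02 / 0.62 = 996.81.
Round up → n = 997 per group.

n = 997 per group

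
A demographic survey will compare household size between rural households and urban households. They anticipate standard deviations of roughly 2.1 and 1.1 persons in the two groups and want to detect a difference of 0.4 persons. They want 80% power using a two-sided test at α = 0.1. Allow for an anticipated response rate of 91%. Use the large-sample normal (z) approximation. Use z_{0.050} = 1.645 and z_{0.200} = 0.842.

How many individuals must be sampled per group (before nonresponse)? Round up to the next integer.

n = 239 per group

n = (z_{α/2} + z_β)² · (σ₁² + σ₂²) / δ²
  = (1.645 + 0.842)² · (2.1² + 1.1² = 5.62) / 0.4²
  = 6.1852 · 5.62 / 0.16
  = 217.25
Adjust for 91% response: 217.25 / 0.91 = 238.74.
Round up → n = 239 per group.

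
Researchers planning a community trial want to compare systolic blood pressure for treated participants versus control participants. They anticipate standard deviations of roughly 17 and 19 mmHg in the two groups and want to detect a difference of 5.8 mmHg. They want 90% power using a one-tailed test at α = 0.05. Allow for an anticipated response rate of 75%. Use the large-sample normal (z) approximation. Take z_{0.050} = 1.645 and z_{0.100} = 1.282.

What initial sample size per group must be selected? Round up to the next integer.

n = 221 per group

n = (z_α + z_β)² · (σ₁² + σ₂²) / δ²
  = (1.645 + 1.282)² · (17² + 19² = 650) / 5.8²
  = 8.5673 · 650 / 33.64
  = 165.54
Adjust for 75% response: 165.54 / 0.75 = 220.72.
Round up → n = 221 per group.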